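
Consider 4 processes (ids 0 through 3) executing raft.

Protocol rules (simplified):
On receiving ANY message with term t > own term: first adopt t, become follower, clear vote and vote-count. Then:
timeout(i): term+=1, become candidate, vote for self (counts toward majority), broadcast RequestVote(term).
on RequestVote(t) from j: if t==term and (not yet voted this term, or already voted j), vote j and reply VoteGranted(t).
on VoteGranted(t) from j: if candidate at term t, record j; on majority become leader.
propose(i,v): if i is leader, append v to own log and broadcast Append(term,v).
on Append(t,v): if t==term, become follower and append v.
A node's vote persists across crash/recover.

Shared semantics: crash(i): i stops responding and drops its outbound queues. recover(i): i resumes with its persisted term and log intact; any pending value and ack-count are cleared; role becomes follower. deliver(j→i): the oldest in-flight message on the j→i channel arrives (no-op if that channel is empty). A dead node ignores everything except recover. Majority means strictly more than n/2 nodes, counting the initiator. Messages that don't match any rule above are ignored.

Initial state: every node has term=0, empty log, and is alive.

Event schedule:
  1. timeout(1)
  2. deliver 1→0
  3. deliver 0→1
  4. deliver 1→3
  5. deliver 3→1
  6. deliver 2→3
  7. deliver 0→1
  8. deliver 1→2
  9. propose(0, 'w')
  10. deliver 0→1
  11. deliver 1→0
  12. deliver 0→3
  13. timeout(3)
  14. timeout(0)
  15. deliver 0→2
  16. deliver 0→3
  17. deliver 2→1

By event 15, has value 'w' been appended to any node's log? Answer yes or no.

e1 timeout(1): 1[cand,t=1,-]
e2 deliver 1→0: 0[foll,t=1,-]
e3 deliver 0→1: ·
e4 deliver 1→3: 3[foll,t=1,-]
e5 deliver 3→1: 1[lead,t=1,-]
e6 deliver 2→3: ·
e7 deliver 0→1: ·
e8 deliver 1→2: 2[foll,t=1,-]
e9 propose(0,'w'): ·
e10 deliver 0→1: ·
e11 deliver 1→0: ·
e12 deliver 0→3: ·
e13 timeout(3): 3[cand,t=2,-]
e14 timeout(0): 0[cand,t=2,-]
e15 deliver 0→2: 2[foll,t=2,-]

no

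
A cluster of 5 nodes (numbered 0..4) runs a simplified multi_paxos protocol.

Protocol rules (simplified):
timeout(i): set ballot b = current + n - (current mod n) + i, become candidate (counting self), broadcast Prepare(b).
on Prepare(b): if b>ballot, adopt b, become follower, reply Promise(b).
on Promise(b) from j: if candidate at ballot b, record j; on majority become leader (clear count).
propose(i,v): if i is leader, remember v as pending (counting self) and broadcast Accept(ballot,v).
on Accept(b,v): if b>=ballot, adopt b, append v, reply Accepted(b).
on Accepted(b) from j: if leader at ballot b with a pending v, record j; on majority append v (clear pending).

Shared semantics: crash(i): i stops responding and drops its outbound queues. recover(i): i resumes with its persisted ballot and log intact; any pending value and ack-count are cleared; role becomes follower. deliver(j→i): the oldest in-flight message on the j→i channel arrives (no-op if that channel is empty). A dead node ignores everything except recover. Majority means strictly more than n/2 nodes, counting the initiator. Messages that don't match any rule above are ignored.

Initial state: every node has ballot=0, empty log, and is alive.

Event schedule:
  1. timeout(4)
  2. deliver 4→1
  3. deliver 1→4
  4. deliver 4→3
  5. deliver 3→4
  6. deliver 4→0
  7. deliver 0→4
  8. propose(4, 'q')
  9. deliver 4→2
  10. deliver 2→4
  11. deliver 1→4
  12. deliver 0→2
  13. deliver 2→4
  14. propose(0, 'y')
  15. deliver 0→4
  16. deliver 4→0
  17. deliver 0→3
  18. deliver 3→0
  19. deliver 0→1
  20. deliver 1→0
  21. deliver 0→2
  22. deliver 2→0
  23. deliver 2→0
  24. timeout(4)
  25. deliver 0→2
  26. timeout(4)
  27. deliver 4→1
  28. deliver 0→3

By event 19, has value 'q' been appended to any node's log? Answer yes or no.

step 1 timeout(4): 4={cand,b=9,log=-}
step 2 deliver 4→1: 1={foll,b=9,log=-}
step 3 deliver 1→4: —
step 4 deliver 4→3: 3={foll,b=9,log=-}
step 5 deliver 3→4: 4={lead,b=9,log=-}
step 6 deliver 4→0: 0={foll,b=9,log=-}
step 7 deliver 0→4: —
step 8 propose(4,'q'): —
step 9 deliver 4→2: 2={foll,b=9,log=-}
step 10 deliver 2→4: —
step 11 deliver 1→4: —
step 12 deliver 0→2: —
step 13 deliver 2→4: —
step 14 propose(0,'y'): —
step 15 deliver 0→4: —
step 16 deliver 4→0: 0={foll,b=9,log=q}
step 17 deliver 0→3: —
step 18 deliver 3→0: —
step 19 deliver 0→1: —

yes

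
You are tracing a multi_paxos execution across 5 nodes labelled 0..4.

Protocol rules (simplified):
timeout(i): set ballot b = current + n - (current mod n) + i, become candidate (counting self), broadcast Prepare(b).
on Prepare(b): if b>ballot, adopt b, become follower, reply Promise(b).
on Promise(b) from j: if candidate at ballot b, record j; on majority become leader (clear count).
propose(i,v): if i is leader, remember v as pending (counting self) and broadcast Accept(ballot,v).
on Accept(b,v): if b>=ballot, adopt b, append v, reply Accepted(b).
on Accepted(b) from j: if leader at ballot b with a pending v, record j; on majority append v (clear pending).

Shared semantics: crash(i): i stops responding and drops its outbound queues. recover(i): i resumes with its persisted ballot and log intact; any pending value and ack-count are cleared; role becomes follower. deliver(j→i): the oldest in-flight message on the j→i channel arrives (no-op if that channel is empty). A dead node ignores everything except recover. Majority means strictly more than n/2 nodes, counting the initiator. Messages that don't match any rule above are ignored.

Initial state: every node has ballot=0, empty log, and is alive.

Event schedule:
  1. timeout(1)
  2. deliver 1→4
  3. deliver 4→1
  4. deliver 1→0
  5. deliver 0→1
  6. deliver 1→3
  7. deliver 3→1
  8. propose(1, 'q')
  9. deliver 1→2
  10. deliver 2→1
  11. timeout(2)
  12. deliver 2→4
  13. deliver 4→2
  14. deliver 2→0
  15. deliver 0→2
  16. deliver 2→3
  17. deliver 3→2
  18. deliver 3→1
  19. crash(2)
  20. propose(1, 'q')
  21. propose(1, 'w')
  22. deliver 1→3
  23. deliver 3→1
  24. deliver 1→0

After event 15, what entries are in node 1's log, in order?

empty

1. timeout(1):  <1:cand b6 ->
2. deliver 1→4:  <4:foll b6 ->
3. deliver 4→1:  nop
4. deliver 1→0:  <0:foll b6 ->
5. deliver 0→1:  <1:lead b6 ->
6. deliver 1→3:  <3:foll b6 ->
7. deliver 3→1:  nop
8. propose(1,'q'):  nop
9. deliver 1→2:  <2:foll b6 ->
10. deliver 2→1:  nop
11. timeout(2):  <2:cand b12 ->
12. deliver 2→4:  <4:foll b12 ->
13. deliver 4→2:  nop
14. deliver 2→0:  <0:foll b12 ->
15. deliver 0→2:  <2:lead b12 ->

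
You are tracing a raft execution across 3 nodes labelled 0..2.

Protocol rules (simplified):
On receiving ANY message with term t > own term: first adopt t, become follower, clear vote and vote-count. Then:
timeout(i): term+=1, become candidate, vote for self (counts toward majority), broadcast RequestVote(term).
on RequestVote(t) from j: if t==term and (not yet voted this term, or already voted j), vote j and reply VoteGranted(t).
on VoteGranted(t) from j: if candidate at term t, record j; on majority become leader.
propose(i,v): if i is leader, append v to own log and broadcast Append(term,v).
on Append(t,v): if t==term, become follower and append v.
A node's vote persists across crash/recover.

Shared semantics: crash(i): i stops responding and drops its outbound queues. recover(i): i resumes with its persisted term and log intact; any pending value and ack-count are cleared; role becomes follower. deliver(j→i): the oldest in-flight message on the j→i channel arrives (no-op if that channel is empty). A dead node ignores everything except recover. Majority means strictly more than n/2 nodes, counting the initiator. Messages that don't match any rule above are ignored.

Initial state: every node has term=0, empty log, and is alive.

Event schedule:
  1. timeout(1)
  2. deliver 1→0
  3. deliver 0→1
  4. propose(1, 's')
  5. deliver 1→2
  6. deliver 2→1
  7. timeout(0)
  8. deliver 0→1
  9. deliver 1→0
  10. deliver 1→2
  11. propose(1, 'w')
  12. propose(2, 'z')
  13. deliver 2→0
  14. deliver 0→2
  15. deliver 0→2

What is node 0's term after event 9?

1. timeout(1):  <1:cand t1 ->
2. deliver 1→0:  <0:foll t1 ->
3. deliver 0→1:  <1:lead t1 ->
4. propose(1,'s'):  <1:lead t1 s>
5. deliver 1→2:  <2:foll t1 ->
6. deliver 2→1:  nop
7. timeout(0):  <0:cand t2 ->
8. deliver 0→1:  <1:foll t2 s>
9. deliver 1→0:  nop

2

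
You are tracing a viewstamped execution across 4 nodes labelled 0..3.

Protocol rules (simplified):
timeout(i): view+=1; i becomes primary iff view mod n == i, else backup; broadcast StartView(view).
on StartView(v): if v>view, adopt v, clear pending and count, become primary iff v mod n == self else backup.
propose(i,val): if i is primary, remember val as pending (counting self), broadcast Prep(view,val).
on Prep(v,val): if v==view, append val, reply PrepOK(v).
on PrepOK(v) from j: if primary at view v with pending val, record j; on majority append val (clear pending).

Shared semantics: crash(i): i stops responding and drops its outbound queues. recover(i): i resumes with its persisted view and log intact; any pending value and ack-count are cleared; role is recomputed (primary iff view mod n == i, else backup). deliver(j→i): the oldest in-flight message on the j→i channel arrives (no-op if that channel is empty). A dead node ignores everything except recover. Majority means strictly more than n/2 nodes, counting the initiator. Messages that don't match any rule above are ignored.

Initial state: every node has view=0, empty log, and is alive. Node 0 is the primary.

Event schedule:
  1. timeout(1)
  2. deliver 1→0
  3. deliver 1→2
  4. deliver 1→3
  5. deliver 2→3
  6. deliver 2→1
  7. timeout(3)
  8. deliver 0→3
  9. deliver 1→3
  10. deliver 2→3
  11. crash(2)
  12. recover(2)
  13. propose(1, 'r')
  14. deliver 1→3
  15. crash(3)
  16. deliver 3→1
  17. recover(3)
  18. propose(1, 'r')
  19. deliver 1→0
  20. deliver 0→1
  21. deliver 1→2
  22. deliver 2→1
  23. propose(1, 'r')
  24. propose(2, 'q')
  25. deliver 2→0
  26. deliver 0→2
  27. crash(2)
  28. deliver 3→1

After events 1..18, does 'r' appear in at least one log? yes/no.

no

e1 timeout(1): 1[prim,v=1,-]
e2 deliver 1→0: 0[back,v=1,-]
e3 deliver 1→2: 2[back,v=1,-]
e4 deliver 1→3: 3[back,v=1,-]
e5 deliver 2→3: ·
e6 deliver 2→1: ·
e7 timeout(3): 3[back,v=2,-]
e8 deliver 0→3: ·
e9 deliver 1→3: ·
e10 deliver 2→3: ·
e11 crash(2): 2[✗back,v=1,-]
e12 recover(2): 2[back,v=1,-]
e13 propose(1,'r'): ·
e14 deliver 1→3: ·
e15 crash(3): 3[✗back,v=2,-]
e16 deliver 3→1: ·
e17 recover(3): 3[back,v=2,-]
e18 propose(1,'r'): ·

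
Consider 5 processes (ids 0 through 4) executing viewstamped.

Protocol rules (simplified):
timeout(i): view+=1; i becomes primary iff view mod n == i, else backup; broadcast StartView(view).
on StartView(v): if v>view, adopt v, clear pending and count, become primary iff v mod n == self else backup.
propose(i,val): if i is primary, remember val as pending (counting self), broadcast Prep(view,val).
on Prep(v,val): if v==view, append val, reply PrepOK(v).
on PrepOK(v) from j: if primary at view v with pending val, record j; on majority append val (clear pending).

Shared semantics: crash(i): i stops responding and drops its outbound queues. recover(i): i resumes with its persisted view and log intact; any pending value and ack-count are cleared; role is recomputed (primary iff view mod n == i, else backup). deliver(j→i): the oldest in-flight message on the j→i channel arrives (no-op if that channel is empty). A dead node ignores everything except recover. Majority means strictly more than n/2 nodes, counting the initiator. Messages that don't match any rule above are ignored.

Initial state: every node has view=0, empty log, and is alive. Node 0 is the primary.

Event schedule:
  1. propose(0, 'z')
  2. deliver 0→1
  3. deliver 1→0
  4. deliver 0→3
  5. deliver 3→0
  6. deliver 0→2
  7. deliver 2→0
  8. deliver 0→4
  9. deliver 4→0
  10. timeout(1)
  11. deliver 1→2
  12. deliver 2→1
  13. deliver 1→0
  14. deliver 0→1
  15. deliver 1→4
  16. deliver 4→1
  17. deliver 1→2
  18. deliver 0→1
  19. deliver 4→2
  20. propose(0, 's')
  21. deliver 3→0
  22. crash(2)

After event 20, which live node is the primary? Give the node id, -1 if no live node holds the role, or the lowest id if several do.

1

[1] propose(0,'z') → ∅
[2] deliver 0→1 → N1(back v0 [z])
[3] deliver 1→0 → ∅
[4] deliver 0→3 → N3(back v0 [z])
[5] deliver 3→0 → N0(prim v0 [z])
[6] deliver 0→2 → N2(back v0 [z])
[7] deliver 2→0 → ∅
[8] deliver 0→4 → N4(back v0 [z])
[9] deliver 4→0 → ∅
[10] timeout(1) → N1(prim v1 [z])
[11] deliver 1→2 → N2(back v1 [z])
[12] deliver 2→1 → ∅
[13] deliver 1→0 → N0(back v1 [z])
[14] deliver 0→1 → ∅
[15] deliver 1→4 → N4(back v1 [z])
[16] deliver 4→1 → ∅
[17] deliver 1→2 → ∅
[18] deliver 0→1 → ∅
[19] deliver 4→2 → ∅
[20] propose(0,'s') → ∅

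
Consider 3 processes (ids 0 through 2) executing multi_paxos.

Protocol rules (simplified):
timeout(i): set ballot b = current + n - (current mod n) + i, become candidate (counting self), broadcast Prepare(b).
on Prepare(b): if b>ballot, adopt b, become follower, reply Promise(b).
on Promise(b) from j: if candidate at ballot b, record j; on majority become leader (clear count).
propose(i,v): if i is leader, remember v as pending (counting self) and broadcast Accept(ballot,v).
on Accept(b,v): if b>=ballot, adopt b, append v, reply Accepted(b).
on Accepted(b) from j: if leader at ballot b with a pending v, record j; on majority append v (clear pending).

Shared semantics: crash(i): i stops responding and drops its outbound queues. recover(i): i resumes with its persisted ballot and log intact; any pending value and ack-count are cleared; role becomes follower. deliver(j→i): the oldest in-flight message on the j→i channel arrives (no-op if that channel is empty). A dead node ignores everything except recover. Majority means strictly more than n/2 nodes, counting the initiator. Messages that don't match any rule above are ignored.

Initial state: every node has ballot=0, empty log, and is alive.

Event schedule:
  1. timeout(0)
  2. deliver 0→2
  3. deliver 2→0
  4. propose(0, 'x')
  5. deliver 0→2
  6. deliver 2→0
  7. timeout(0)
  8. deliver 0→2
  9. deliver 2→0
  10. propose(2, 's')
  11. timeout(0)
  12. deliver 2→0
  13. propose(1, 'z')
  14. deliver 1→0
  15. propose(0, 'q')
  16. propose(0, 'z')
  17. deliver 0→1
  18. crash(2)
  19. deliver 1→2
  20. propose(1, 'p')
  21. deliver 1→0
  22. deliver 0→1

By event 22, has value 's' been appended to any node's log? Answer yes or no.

no

after 1 — timeout(0): n0:cand/b3/[-]
after 2 — deliver 0→2: n2:foll/b3/[-]
after 3 — deliver 2→0: n0:lead/b3/[-]
after 4 — propose(0,'x'): ·
after 5 — deliver 0→2: n2:foll/b3/[x]
after 6 — deliver 2→0: n0:lead/b3/[x]
after 7 — timeout(0): n0:cand/b6/[x]
after 8 — deliver 0→2: n2:foll/b6/[x]
after 9 — deliver 2→0: n0:lead/b6/[x]
after 10 — propose(2,'s'): ·
after 11 — timeout(0): n0:cand/b9/[x]
after 12 — deliver 2→0: ·
after 13 — propose(1,'z'): ·
after 14 — deliver 1→0: ·
after 15 — propose(0,'q'): ·
after 16 — propose(0,'z'): ·
after 17 — deliver 0→1: n1:foll/b3/[-]
after 18 — crash(2): n2:✗foll/b6/[x]
after 19 — deliver 1→2: ·
after 20 — propose(1,'p'): ·
after 21 — deliver 1→0: ·
after 22 — deliver 0→1: n1:foll/b3/[x]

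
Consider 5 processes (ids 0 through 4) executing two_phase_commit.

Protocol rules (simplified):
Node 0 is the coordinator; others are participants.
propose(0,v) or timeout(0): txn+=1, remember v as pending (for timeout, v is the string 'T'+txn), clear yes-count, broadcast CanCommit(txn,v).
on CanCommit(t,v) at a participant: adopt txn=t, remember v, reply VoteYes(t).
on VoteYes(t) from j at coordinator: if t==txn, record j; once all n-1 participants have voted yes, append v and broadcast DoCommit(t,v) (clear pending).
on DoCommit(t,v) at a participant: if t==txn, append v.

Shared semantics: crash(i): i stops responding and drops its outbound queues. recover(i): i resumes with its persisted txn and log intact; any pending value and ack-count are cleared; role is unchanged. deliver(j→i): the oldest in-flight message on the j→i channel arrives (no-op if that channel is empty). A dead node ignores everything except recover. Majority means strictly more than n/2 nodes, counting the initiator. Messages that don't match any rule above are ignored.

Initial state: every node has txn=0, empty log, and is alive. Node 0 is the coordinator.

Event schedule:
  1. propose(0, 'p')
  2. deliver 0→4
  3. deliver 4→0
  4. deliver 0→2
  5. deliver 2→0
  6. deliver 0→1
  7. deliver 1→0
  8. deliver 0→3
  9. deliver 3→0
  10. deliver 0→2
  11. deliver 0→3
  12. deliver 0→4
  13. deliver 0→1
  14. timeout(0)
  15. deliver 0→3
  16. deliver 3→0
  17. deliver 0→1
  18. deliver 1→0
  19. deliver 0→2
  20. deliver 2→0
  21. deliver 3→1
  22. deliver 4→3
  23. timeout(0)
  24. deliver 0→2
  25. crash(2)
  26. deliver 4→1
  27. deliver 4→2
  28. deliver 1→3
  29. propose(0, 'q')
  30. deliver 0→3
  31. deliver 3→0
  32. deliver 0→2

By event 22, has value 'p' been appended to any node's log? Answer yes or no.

yes

[1] propose(0,'p') → N0(coor t1 [-])
[2] deliver 0→4 → N4(part t1 [-])
[3] deliver 4→0 → ∅
[4] deliver 0→2 → N2(part t1 [-])
[5] deliver 2→0 → ∅
[6] deliver 0→1 → N1(part t1 [-])
[7] deliver 1→0 → ∅
[8] deliver 0→3 → N3(part t1 [-])
[9] deliver 3→0 → N0(coor t1 [p])
[10] deliver 0→2 → N2(part t1 [p])
[11] deliver 0→3 → N3(part t1 [p])
[12] deliver 0→4 → N4(part t1 [p])
[13] deliver 0→1 → N1(part t1 [p])
[14] timeout(0) → N0(coor t2 [p])
[15] deliver 0→3 → N3(part t2 [p])
[16] deliver 3→0 → ∅
[17] deliver 0→1 → N1(part t2 [p])
[18] deliver 1→0 → ∅
[19] deliver 0→2 → N2(part t2 [p])
[20] deliver 2→0 → ∅
[21] deliver 3→1 → ∅
[22] deliver 4→3 → ∅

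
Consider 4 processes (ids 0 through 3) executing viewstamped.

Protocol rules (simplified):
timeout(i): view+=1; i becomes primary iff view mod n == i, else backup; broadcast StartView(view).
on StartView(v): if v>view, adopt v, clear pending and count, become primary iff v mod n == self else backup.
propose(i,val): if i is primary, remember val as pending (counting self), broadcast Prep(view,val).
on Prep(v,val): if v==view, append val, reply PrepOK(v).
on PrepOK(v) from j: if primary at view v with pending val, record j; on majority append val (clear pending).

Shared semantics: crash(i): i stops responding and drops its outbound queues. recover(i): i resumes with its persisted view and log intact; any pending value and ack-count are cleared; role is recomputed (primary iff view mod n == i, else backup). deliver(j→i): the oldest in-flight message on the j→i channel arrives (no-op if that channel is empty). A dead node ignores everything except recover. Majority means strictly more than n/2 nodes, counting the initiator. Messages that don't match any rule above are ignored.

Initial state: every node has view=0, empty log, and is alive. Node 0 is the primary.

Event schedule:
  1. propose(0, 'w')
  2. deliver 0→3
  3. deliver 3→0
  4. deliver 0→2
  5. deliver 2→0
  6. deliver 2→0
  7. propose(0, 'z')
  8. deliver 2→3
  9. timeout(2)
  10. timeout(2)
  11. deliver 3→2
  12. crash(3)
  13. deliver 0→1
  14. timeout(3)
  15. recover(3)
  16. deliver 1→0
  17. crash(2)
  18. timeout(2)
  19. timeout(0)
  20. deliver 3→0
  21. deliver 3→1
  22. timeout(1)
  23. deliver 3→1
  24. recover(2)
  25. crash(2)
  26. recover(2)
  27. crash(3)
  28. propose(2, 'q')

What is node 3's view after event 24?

after 1 — propose(0,'w'): ·
after 2 — deliver 0→3: n3:back/v0/[w]
after 3 — deliver 3→0: ·
after 4 — deliver 0→2: n2:back/v0/[w]
after 5 — deliver 2→0: n0:prim/v0/[w]
after 6 — deliver 2→0: ·
after 7 — propose(0,'z'): ·
after 8 — deliver 2→3: ·
after 9 — timeout(2): n2:back/v1/[w]
after 10 — timeout(2): n2:prim/v2/[w]
after 11 — deliver 3→2: ·
after 12 — crash(3): n3:✗back/v0/[w]
after 13 — deliver 0→1: n1:back/v0/[w]
after 14 — timeout(3): ·
after 15 — recover(3): n3:back/v0/[w]
after 16 — deliver 1→0: ·
after 17 — crash(2): n2:✗prim/v2/[w]
after 18 — timeout(2): ·
after 19 — timeout(0): n0:back/v1/[w]
after 20 — deliver 3→0: ·
after 21 — deliver 3→1: ·
after 22 — timeout(1): n1:prim/v1/[w]
after 23 — deliver 3→1: ·
after 24 — recover(2): n2:prim/v2/[w]

0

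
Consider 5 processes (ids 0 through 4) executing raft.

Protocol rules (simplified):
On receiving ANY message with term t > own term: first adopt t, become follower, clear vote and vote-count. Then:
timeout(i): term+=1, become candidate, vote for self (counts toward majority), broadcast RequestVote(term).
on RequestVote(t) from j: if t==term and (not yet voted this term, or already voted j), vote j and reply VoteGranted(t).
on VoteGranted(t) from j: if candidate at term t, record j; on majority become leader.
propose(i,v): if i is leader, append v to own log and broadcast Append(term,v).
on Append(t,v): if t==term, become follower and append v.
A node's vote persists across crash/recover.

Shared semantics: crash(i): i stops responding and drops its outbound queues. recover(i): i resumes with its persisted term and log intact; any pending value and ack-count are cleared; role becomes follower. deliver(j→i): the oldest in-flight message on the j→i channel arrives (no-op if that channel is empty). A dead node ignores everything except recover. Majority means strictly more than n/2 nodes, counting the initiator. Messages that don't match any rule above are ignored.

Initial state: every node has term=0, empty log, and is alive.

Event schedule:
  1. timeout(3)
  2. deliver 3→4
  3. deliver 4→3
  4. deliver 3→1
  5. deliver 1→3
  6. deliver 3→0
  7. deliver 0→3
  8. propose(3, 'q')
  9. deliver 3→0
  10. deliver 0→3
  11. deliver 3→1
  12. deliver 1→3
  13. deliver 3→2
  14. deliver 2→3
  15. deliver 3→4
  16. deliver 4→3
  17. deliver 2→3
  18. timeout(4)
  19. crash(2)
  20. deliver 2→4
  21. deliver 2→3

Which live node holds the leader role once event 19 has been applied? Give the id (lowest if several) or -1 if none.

[1] timeout(3) → N3(cand t1 [-])
[2] deliver 3→4 → N4(foll t1 [-])
[3] deliver 4→3 → ∅
[4] deliver 3→1 → N1(foll t1 [-])
[5] deliver 1→3 → N3(lead t1 [-])
[6] deliver 3→0 → N0(foll t1 [-])
[7] deliver 0→3 → ∅
[8] propose(3,'q') → N3(lead t1 [q])
[9] deliver 3→0 → N0(foll t1 [q])
[10] deliver 0→3 → ∅
[11] deliver 3→1 → N1(foll t1 [q])
[12] deliver 1→3 → ∅
[13] deliver 3→2 → N2(foll t1 [-])
[14] deliver 2→3 → ∅
[15] deliver 3→4 → N4(foll t1 [q])
[16] deliver 4→3 → ∅
[17] deliver 2→3 → ∅
[18] timeout(4) → N4(cand t2 [q])
[19] crash(2) → N2(✗foll t1 [-])

3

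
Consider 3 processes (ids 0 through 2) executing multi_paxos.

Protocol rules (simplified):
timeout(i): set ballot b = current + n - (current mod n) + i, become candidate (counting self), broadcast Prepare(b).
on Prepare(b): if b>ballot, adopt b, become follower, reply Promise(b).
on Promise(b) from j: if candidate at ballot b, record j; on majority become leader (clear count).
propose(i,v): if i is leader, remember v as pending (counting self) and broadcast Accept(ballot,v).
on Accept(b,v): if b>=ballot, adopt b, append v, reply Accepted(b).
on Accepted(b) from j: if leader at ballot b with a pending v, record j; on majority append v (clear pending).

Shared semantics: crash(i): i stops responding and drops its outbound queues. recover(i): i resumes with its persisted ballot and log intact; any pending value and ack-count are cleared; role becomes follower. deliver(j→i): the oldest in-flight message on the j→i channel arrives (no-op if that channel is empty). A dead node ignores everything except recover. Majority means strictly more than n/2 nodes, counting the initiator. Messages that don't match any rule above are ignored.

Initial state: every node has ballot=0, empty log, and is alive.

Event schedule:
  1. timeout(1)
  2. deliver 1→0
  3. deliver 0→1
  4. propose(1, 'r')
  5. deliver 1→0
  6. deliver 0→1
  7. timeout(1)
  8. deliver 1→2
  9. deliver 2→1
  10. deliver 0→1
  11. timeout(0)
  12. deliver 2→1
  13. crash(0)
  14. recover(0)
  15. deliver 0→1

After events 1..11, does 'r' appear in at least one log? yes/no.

yes

e1 timeout(1): 1[cand,b=4,-]
e2 deliver 1→0: 0[foll,b=4,-]
e3 deliver 0→1: 1[lead,b=4,-]
e4 propose(1,'r'): ·
e5 deliver 1→0: 0[foll,b=4,r]
e6 deliver 0→1: 1[lead,b=4,r]
e7 timeout(1): 1[cand,b=7,r]
e8 deliver 1→2: 2[foll,b=4,-]
e9 deliver 2→1: ·
e10 deliver 0→1: ·
e11 timeout(0): 0[cand,b=6,r]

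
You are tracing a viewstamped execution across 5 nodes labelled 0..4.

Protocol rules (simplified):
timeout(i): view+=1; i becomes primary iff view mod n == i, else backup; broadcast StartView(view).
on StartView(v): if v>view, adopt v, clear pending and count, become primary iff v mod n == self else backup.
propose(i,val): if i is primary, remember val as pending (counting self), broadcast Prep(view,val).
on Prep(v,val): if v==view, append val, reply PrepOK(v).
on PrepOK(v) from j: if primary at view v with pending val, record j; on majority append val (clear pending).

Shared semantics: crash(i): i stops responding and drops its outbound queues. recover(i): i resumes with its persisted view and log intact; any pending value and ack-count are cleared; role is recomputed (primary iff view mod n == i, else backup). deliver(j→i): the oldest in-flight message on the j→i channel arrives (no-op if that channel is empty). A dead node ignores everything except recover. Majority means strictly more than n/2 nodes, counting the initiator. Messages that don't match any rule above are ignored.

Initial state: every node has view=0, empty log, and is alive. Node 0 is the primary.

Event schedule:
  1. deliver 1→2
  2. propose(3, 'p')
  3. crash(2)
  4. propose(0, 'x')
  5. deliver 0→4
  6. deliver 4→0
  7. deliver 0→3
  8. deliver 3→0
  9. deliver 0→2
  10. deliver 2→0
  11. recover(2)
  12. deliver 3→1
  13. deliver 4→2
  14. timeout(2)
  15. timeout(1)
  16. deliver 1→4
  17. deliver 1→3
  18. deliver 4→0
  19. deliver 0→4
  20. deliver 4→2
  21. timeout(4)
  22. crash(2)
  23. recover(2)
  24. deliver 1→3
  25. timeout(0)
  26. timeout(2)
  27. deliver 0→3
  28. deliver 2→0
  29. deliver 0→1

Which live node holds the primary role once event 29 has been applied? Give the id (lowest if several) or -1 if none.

[1] deliver 1→2 → ∅
[2] propose(3,'p') → ∅
[3] crash(2) → N2(✗back v0 [-])
[4] propose(0,'x') → ∅
[5] deliver 0→4 → N4(back v0 [x])
[6] deliver 4→0 → ∅
[7] deliver 0→3 → N3(back v0 [x])
[8] deliver 3→0 → N0(prim v0 [x])
[9] deliver 0→2 → ∅
[10] deliver 2→0 → ∅
[11] recover(2) → N2(back v0 [-])
[12] deliver 3→1 → ∅
[13] deliver 4→2 → ∅
[14] timeout(2) → N2(back v1 [-])
[15] timeout(1) → N1(prim v1 [-])
[16] deliver 1→4 → N4(back v1 [x])
[17] deliver 1→3 → N3(back v1 [x])
[18] deliver 4→0 → ∅
[19] deliver 0→4 → ∅
[20] deliver 4→2 → ∅
[21] timeout(4) → N4(back v2 [x])
[22] crash(2) → N2(✗back v1 [-])
[23] recover(2) → N2(back v1 [-])
[24] deliver 1→3 → ∅
[25] timeout(0) → N0(back v1 [x])
[26] timeout(2) → N2(prim v2 [-])
[27] deliver 0→3 → ∅
[28] deliver 2→0 → N0(back v2 [x])
[29] deliver 0→1 → ∅

1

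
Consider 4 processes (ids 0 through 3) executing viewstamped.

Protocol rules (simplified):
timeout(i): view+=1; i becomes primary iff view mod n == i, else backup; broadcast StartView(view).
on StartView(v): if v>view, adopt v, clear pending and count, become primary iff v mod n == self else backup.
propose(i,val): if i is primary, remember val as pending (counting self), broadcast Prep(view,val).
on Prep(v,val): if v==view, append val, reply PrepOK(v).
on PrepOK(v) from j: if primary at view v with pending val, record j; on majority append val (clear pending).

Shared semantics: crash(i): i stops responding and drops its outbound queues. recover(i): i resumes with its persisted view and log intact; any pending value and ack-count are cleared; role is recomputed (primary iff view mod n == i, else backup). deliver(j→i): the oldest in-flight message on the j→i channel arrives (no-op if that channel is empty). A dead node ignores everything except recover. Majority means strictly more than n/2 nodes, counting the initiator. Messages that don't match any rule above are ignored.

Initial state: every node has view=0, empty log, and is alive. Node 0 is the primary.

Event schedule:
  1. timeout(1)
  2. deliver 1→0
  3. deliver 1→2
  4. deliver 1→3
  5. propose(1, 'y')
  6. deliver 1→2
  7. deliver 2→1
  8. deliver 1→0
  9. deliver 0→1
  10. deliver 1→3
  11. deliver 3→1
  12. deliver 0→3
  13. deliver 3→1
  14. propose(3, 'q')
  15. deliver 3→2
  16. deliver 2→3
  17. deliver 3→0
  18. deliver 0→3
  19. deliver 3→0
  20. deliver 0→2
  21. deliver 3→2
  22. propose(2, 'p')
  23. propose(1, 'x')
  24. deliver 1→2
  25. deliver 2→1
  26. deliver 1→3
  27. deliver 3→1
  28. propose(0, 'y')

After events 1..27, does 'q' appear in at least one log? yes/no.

after 1 — timeout(1): n1:prim/v1/[-]
after 2 — deliver 1→0: n0:back/v1/[-]
after 3 — deliver 1→2: n2:back/v1/[-]
after 4 — deliver 1→3: n3:back/v1/[-]
after 5 — propose(1,'y'): ·
after 6 — deliver 1→2: n2:back/v1/[y]
after 7 — deliver 2→1: ·
after 8 — deliver 1→0: n0:back/v1/[y]
after 9 — deliver 0→1: n1:prim/v1/[y]
after 10 — deliver 1→3: n3:back/v1/[y]
after 11 — deliver 3→1: ·
after 12 — deliver 0→3: ·
after 13 — deliver 3→1: ·
after 14 — propose(3,'q'): ·
after 15 — deliver 3→2: ·
after 16 — deliver 2→3: ·
after 17 — deliver 3→0: ·
after 18 — deliver 0→3: ·
after 19 — deliver 3→0: ·
after 20 — deliver 0→2: ·
after 21 — deliver 3→2: ·
after 22 — propose(2,'p'): ·
after 23 — propose(1,'x'): ·
after 24 — deliver 1→2: n2:back/v1/[y,x]
after 25 — deliver 2→1: ·
after 26 — deliver 1→3: n3:back/v1/[y,x]
after 27 — deliver 3→1: n1:prim/v1/[y,x]

no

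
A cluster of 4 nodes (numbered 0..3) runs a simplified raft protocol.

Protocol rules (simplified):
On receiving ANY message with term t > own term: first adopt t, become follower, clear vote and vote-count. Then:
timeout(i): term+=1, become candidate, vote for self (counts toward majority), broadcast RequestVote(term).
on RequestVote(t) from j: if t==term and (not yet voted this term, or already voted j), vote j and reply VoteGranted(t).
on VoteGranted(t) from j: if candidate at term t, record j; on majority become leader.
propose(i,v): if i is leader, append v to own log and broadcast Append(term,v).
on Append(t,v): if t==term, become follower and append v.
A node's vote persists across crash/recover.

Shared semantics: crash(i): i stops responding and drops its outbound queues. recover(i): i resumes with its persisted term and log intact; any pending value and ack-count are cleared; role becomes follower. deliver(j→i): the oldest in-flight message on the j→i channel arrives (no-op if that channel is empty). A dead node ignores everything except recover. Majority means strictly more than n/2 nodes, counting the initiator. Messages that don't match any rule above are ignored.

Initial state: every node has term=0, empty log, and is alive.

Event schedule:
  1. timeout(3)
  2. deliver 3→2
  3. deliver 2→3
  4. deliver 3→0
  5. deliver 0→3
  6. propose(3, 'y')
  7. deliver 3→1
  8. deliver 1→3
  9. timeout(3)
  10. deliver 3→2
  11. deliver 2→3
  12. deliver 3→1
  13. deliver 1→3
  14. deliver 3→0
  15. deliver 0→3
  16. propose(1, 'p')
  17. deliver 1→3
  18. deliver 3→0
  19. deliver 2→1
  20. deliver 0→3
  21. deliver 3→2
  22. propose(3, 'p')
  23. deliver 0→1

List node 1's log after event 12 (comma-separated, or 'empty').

after 1 — timeout(3): n3:cand/t1/[-]
after 2 — deliver 3→2: n2:foll/t1/[-]
after 3 — deliver 2→3: ·
after 4 — deliver 3→0: n0:foll/t1/[-]
after 5 — deliver 0→3: n3:lead/t1/[-]
after 6 — propose(3,'y'): n3:lead/t1/[y]
after 7 — deliver 3→1: n1:foll/t1/[-]
after 8 — deliver 1→3: ·
after 9 — timeout(3): n3:cand/t2/[y]
after 10 — deliver 3→2: n2:foll/t1/[y]
after 11 — deliver 2→3: ·
after 12 — deliver 3→1: n1:foll/t1/[y]

y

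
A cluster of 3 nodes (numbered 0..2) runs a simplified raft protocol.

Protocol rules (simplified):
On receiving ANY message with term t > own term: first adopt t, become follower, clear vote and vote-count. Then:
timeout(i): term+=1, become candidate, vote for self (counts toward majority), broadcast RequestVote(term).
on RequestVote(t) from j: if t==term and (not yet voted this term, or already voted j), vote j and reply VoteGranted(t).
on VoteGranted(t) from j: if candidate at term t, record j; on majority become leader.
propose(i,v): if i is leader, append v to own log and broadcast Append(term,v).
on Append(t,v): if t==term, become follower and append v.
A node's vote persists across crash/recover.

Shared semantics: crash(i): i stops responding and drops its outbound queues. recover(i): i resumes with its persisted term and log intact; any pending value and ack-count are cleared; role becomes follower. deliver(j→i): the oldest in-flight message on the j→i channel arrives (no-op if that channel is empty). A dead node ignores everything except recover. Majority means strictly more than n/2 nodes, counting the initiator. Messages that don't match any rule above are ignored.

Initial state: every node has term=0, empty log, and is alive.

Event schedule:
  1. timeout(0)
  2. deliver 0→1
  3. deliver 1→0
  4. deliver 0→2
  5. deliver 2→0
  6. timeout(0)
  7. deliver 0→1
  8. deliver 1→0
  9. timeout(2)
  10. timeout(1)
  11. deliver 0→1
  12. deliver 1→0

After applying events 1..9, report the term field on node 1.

e1 timeout(0): 0[cand,t=1,-]
e2 deliver 0→1: 1[foll,t=1,-]
e3 deliver 1→0: 0[lead,t=1,-]
e4 deliver 0→2: 2[foll,t=1,-]
e5 deliver 2→0: ·
e6 timeout(0): 0[cand,t=2,-]
e7 deliver 0→1: 1[foll,t=2,-]
e8 deliver 1→0: 0[lead,t=2,-]
e9 timeout(2): 2[cand,t=2,-]

2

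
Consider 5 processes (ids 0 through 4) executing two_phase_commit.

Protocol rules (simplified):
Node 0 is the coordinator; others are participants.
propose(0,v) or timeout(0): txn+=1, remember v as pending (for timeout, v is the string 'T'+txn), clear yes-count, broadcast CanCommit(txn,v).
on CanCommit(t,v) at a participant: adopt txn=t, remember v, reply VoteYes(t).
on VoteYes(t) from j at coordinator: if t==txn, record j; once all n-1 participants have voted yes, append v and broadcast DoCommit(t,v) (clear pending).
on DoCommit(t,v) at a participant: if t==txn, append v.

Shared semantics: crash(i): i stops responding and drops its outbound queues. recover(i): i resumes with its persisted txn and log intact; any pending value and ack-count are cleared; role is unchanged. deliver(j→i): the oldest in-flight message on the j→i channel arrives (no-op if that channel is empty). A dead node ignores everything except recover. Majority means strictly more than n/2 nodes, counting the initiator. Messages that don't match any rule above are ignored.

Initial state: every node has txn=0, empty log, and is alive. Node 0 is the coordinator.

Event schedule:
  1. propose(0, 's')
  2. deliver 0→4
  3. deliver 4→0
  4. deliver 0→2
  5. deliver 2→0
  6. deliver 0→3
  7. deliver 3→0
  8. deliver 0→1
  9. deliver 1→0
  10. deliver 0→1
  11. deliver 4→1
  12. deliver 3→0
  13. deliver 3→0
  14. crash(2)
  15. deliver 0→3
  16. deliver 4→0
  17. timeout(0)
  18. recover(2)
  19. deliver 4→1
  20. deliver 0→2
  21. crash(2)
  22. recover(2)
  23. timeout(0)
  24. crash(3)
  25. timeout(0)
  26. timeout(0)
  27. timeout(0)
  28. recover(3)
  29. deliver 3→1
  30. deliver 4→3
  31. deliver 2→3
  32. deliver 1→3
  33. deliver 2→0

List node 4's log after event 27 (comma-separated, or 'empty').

[1] propose(0,'s') → N0(coor t1 [-])
[2] deliver 0→4 → N4(part t1 [-])
[3] deliver 4→0 → ∅
[4] deliver 0→2 → N2(part t1 [-])
[5] deliver 2→0 → ∅
[6] deliver 0→3 → N3(part t1 [-])
[7] deliver 3→0 → ∅
[8] deliver 0→1 → N1(part t1 [-])
[9] deliver 1→0 → N0(coor t1 [s])
[10] deliver 0→1 → N1(part t1 [s])
[11] deliver 4→1 → ∅
[12] deliver 3→0 → ∅
[13] deliver 3→0 → ∅
[14] crash(2) → N2(✗part t1 [-])
[15] deliver 0→3 → N3(part t1 [s])
[16] deliver 4→0 → ∅
[17] timeout(0) → N0(coor t2 [s])
[18] recover(2) → N2(part t1 [-])
[19] deliver 4→1 → ∅
[20] deliver 0→2 → N2(part t1 [s])
[21] crash(2) → N2(✗part t1 [s])
[22] recover(2) → N2(part t1 [s])
[23] timeout(0) → N0(coor t3 [s])
[24] crash(3) → N3(✗part t1 [s])
[25] timeout(0) → N0(coor t4 [s])
[26] timeout(0) → N0(coor t5 [s])
[27] timeout(0) → N0(coor t6 [s])

empty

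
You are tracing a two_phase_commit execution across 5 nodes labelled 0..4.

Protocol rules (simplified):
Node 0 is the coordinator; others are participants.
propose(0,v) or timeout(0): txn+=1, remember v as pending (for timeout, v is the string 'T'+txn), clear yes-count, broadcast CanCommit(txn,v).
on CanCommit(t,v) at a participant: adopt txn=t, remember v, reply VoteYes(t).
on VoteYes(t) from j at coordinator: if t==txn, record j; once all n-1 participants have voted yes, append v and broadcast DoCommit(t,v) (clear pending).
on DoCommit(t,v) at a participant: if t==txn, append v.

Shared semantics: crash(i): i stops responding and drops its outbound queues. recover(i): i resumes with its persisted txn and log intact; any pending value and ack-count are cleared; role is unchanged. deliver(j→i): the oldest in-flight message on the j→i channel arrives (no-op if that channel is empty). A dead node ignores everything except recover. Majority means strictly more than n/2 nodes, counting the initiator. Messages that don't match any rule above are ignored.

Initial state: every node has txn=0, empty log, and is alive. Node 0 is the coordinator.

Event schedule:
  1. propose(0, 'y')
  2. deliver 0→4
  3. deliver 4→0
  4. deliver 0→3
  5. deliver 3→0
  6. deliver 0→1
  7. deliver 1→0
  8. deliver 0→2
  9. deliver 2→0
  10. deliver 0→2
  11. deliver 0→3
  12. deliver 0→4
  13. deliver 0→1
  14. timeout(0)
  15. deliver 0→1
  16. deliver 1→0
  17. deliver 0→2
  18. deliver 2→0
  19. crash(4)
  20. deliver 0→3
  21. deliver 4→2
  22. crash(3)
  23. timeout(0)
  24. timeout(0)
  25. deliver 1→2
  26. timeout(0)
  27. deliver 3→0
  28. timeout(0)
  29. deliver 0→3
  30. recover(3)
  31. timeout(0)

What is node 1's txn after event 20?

[1] propose(0,'y') → N0(coor t1 [-])
[2] deliver 0→4 → N4(part t1 [-])
[3] deliver 4→0 → ∅
[4] deliver 0→3 → N3(part t1 [-])
[5] deliver 3→0 → ∅
[6] deliver 0→1 → N1(part t1 [-])
[7] deliver 1→0 → ∅
[8] deliver 0→2 → N2(part t1 [-])
[9] deliver 2→0 → N0(coor t1 [y])
[10] deliver 0→2 → N2(part t1 [y])
[11] deliver 0→3 → N3(part t1 [y])
[12] deliver 0→4 → N4(part t1 [y])
[13] deliver 0→1 → N1(part t1 [y])
[14] timeout(0) → N0(coor t2 [y])
[15] deliver 0→1 → N1(part t2 [y])
[16] deliver 1→0 → ∅
[17] deliver 0→2 → N2(part t2 [y])
[18] deliver 2→0 → ∅
[19] crash(4) → N4(✗part t1 [y])
[20] deliver 0→3 → N3(part t2 [y])

2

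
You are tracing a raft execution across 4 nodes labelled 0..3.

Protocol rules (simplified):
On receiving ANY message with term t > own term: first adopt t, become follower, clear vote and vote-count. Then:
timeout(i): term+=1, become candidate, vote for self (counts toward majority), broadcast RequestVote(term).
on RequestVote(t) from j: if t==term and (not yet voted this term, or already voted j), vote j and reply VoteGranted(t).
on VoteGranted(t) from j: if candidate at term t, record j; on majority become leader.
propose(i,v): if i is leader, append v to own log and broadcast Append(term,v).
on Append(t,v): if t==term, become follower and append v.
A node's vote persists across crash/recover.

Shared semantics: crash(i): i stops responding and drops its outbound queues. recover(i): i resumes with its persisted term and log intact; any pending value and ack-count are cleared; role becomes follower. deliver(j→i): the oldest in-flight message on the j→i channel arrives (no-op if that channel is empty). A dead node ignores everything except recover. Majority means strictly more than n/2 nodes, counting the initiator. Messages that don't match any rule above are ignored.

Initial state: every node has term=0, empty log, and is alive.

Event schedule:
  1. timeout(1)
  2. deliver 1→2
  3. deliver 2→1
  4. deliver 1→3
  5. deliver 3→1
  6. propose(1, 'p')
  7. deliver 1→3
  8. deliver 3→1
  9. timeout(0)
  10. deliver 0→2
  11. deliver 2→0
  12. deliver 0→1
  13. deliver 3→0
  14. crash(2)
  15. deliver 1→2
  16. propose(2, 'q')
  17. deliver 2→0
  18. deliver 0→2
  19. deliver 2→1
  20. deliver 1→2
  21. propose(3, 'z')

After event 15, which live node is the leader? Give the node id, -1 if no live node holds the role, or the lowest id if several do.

e1 timeout(1): 1[cand,t=1,-]
e2 deliver 1→2: 2[foll,t=1,-]
e3 deliver 2→1: ·
e4 deliver 1→3: 3[foll,t=1,-]
e5 deliver 3→1: 1[lead,t=1,-]
e6 propose(1,'p'): 1[lead,t=1,p]
e7 deliver 1→3: 3[foll,t=1,p]
e8 deliver 3→1: ·
e9 timeout(0): 0[cand,t=1,-]
e10 deliver 0→2: ·
e11 deliver 2→0: ·
e12 deliver 0→1: ·
e13 deliver 3→0: ·
e14 crash(2): 2[✗foll,t=1,-]
e15 deliver 1→2: ·

1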